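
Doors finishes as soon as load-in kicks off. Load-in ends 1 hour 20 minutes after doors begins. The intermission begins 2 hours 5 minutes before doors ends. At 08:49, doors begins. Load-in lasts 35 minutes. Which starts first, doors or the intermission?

the intermission

Load-in ends at 08:49 + 80 min = 10:09.
Load-in starts at 10:09 − 35 min = 09:34.
So doors ends at 09:34.
The intermission starts at 09:34 − 125 min = 07:29.
Doors starts at 08:49 and the intermission starts at 07:29, so the intermission is first.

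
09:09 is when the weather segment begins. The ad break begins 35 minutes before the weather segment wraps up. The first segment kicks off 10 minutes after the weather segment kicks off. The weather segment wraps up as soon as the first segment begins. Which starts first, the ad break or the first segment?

The first segment starts at 09:09 + 10 min = 09:19.
So the weather segment ends at 09:19.
The ad break starts at 09:19 − 35 min = 08:44.
The ad break starts at 08:44 and the first segment starts at 09:19, so the ad break is first.

the ad break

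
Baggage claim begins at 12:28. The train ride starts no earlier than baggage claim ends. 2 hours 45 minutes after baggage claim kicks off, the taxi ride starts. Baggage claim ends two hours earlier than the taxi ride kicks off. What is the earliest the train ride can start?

13:13

The taxi ride starts at 12:28 + 165 min = 15:13.
Baggage claim ends at 15:13 − 120 min = 13:13.
The train ride is bounded by baggage claim, so the earliest it can start is 13:13.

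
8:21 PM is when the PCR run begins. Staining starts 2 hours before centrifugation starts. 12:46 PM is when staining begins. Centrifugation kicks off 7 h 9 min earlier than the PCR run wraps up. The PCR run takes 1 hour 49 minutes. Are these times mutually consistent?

No

The PCR run ends at 8:21 PM + 109 min = 10:10 PM.
Centrifugation starts at 10:10 PM − 429 min = 3:01 PM.
Staining starts at 3:01 PM − 120 min = 1:01 PM.
But staining is also said to start at 12:46 PM — a 15-minute conflict.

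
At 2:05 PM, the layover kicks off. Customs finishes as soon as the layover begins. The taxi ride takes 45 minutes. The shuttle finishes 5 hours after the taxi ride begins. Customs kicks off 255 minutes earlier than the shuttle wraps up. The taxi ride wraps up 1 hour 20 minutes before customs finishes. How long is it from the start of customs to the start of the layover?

1 h 20 min

Customs ends at 2:05 PM.
The taxi ride ends at 2:05 PM − 80 min = 12:45 PM.
The taxi ride starts at 12:45 PM − 45 min = 12:00 PM.
The shuttle ends at 12:00 PM + 300 min = 5:00 PM.
Customs starts at 5:00 PM − 255 min = 12:45 PM.
From 12:45 PM to 2:05 PM is 1 h 20 min.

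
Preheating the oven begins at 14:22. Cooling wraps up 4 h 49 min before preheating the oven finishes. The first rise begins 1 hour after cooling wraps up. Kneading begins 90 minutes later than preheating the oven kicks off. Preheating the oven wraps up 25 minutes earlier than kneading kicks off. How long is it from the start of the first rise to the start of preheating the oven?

Kneading starts at 14:22 + 90 min = 15:52.
Preheating the oven ends at 15:52 − 25 min = 15:27.
Cooling ends at 15:27 − 289 min = 10:38.
The first rise starts at 10:38 + 60 min = 11:38.
From 11:38 to 14:22 is 164 minutes.

164 minutes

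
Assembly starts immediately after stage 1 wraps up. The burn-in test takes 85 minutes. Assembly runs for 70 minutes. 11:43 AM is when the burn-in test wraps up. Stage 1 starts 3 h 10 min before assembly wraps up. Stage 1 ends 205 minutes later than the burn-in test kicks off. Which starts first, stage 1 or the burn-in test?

The burn-in test starts at 11:43 AM − 85 min = 10:18 AM.
Stage 1 ends at 10:18 AM + 205 min = 1:43 PM.
So assembly starts at 1:43 PM.
Assembly ends at 1:43 PM + 70 min = 2:53 PM.
Stage 1 starts at 2:53 PM − 190 min = 11:43 AM.
Stage 1 starts at 11:43 AM and the burn-in test starts at 10:18 AM, so the burn-in test is first.

the burn-in test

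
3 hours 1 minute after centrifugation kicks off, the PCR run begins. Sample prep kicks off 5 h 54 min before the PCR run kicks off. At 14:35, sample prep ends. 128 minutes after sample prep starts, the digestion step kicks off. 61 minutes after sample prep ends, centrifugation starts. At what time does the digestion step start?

Centrifugation starts at 14:35 + 61 min = 15:36.
The PCR run starts at 15:36 + 181 min = 18:37.
Sample prep starts at 18:37 − 354 min = 12:43.
The digestion step starts at 12:43 + 128 min = 14:51.

14:51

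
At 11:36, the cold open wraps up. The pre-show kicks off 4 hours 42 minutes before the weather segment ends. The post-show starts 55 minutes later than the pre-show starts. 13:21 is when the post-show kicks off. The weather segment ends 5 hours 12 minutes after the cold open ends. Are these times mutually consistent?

No

The weather segment ends at 11:36 + 312 min = 16:48.
The pre-show starts at 16:48 − 282 min = 12:06.
The post-show starts at 12:06 + 55 min = 13:01.
But the post-show is also said to start at 13:21 — a 20-minute conflict.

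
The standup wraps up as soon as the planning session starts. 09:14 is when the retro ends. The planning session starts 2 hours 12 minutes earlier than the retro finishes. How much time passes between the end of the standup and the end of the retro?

The planning session starts at 09:14 − 132 min = 07:02.
So the standup ends at 07:02.
From 07:02 to 09:14 is 132 minutes.

132 minutes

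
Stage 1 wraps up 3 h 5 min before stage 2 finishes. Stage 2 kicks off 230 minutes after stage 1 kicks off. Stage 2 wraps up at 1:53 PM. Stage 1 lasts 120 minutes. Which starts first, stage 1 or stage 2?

Stage 1 ends at 1:53 PM − 185 min = 10:48 AM.
Stage 1 starts at 10:48 AM − 120 min = 8:48 AM.
Stage 2 starts at 8:48 AM + 230 min = 12:38 PM.
Stage 1 starts at 8:48 AM and stage 2 starts at 12:38 PM, so stage 1 is first.

stage 1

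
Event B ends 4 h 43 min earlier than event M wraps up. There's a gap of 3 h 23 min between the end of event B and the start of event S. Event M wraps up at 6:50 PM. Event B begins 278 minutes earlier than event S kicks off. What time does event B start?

Event B ends at 6:50 PM − 283 min = 2:07 PM.
Event S starts at 2:07 PM + 203 min = 5:30 PM.
Event B starts at 5:30 PM − 278 min = 12:52 PM.

12:52 PM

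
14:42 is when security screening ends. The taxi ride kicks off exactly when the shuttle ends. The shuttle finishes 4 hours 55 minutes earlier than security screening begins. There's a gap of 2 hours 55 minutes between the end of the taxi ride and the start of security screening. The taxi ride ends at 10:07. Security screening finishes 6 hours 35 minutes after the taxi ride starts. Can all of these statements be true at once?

Yes

Security screening starts at 10:07 + 175 min = 13:02.
The shuttle ends at 13:02 − 295 min = 08:07.
So the taxi ride starts at 08:07.
Security screening ends at 08:07 + 395 min = 14:42.
That matches the stated 14:42, so the schedule is consistent.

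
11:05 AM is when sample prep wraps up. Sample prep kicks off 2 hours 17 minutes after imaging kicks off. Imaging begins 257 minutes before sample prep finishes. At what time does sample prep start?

9:05 AM

Imaging starts at 11:05 AM − 257 min = 6:48 AM.
Sample prep starts at 6:48 AM + 137 min = 9:05 AM.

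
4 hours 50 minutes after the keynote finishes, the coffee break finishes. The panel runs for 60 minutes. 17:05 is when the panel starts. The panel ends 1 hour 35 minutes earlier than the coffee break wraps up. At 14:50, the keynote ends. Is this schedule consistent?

The coffee break ends at 14:50 + 290 min = 19:40.
The panel ends at 19:40 − 95 min = 18:05.
The panel starts at 18:05 − 60 min = 17:05.
That matches the stated 17:05, so the schedule is consistent.

Yes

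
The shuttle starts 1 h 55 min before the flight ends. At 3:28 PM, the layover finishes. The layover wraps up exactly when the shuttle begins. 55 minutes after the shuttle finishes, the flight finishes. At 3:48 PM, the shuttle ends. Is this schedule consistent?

No

The flight ends at 3:48 PM + 55 min = 4:43 PM.
The shuttle starts at 4:43 PM − 115 min = 2:48 PM.
So the layover ends at 2:48 PM.
But the layover is also said to end at 3:28 PM — a 40-minute conflict.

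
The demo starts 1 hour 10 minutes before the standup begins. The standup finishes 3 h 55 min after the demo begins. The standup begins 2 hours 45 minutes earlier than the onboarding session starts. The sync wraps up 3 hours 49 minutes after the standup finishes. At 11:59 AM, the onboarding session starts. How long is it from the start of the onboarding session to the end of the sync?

3 h 49 min

The standup starts at 11:59 AM − 165 min = 9:14 AM.
The demo starts at 9:14 AM − 70 min = 8:04 AM.
The standup ends at 8:04 AM + 235 min = 11:59 AM.
The sync ends at 11:59 AM + 229 min = 3:48 PM.
From 11:59 AM to 3:48 PM is 3 h 49 min.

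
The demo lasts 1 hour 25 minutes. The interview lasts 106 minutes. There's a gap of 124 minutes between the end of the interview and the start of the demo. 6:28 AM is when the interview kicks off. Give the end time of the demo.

11:43 AM

The interview ends at 6:28 AM + 106 min = 8:14 AM.
The demo starts at 8:14 AM + 124 min = 10:18 AM.
The demo ends at 10:18 AM + 85 min = 11:43 AM.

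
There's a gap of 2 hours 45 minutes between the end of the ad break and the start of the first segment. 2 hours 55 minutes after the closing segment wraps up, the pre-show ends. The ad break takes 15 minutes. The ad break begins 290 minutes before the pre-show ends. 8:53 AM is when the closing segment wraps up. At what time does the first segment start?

9:58 AM

The pre-show ends at 8:53 AM + 175 min = 11:48 AM.
The ad break starts at 11:48 AM − 290 min = 6:58 AM.
The ad break ends at 6:58 AM + 15 min = 7:13 AM.
The first segment starts at 7:13 AM + 165 min = 9:58 AM.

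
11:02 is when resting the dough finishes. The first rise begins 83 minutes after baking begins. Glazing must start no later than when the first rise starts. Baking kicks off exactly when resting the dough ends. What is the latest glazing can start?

Baking starts at 11:02.
The first rise starts at 11:02 + 83 min = 12:25.
Glazing is bounded by the first rise, so the latest it can start is 12:25.

12:25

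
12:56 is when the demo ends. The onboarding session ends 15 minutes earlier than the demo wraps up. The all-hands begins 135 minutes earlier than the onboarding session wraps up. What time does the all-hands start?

The onboarding session ends at 12:56 − 15 min = 12:41.
The all-hands starts at 12:41 − 135 min = 10:26.

10:26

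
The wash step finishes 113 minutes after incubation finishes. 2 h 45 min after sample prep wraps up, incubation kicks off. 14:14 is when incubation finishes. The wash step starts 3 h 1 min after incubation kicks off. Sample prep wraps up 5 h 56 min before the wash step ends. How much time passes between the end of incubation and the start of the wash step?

1 hour 43 minutes

The wash step ends at 14:14 + 113 min = 16:07.
Sample prep ends at 16:07 − 356 min = 10:11.
Incubation starts at 10:11 + 165 min = 12:56.
The wash step starts at 12:56 + 181 min = 15:57.
From 14:14 to 15:57 is 1 hour 43 minutes.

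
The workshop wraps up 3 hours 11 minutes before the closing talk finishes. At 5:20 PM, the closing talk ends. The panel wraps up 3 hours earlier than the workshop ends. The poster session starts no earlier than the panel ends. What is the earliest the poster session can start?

The workshop ends at 5:20 PM − 191 min = 2:09 PM.
The panel ends at 2:09 PM − 180 min = 11:09 AM.
The poster session is bounded by the panel, so the earliest it can start is 11:09 AM.

11:09 AM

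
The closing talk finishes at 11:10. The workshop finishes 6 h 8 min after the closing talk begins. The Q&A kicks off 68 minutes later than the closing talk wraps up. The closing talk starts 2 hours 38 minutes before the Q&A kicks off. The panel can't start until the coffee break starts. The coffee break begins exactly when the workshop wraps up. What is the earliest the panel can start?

15:48

The Q&A starts at 11:10 + 68 min = 12:18.
The closing talk starts at 12:18 − 158 min = 09:40.
The workshop ends at 09:40 + 368 min = 15:48.
So the coffee break starts at 15:48.
The panel is bounded by the coffee break, so the earliest it can start is 15:48.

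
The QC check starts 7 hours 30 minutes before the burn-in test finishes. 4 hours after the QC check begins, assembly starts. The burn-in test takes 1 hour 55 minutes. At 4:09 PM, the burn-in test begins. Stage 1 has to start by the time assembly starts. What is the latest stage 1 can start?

The burn-in test ends at 4:09 PM + 115 min = 6:04 PM.
The QC check starts at 6:04 PM − 450 min = 10:34 AM.
Assembly starts at 10:34 AM + 240 min = 2:34 PM.
Stage 1 is bounded by assembly, so the latest it can start is 2:34 PM.

2:34 PM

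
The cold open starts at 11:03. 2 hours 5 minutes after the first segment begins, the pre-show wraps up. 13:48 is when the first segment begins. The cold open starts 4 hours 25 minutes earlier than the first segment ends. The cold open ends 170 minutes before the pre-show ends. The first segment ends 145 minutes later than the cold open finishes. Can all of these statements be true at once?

The pre-show ends at 13:48 + 125 min = 15:53.
The cold open ends at 15:53 − 170 min = 13:03.
The first segment ends at 13:03 + 145 min = 15:28.
The cold open starts at 15:28 − 265 min = 11:03.
That matches the stated 11:03, so the schedule is consistent.

Yes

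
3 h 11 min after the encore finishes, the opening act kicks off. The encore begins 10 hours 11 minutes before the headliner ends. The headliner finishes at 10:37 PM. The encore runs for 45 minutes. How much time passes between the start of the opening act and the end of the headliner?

6 hours 15 minutes

The encore starts at 10:37 PM − 611 min = 12:26 PM.
The encore ends at 12:26 PM + 45 min = 1:11 PM.
The opening act starts at 1:11 PM + 191 min = 4:22 PM.
From 4:22 PM to 10:37 PM is 6 hours 15 minutes.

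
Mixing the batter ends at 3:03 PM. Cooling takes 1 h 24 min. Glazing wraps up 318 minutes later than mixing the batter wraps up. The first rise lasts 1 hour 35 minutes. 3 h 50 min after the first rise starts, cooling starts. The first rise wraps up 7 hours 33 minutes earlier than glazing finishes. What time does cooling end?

Glazing ends at 3:03 PM + 318 min = 8:21 PM.
The first rise ends at 8:21 PM − 453 min = 12:48 PM.
The first rise starts at 12:48 PM − 95 min = 11:13 AM.
Cooling starts at 11:13 AM + 230 min = 3:03 PM.
Cooling ends at 3:03 PM + 84 min = 4:27 PM.

4:27 PM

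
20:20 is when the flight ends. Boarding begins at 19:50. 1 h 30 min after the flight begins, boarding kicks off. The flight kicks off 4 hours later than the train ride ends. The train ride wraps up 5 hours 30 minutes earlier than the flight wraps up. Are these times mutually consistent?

No

The train ride ends at 20:20 − 330 min = 14:50.
The flight starts at 14:50 + 240 min = 18:50.
Boarding starts at 18:50 + 90 min = 20:20.
But boarding is also said to start at 19:50 — a 30-minute conflict.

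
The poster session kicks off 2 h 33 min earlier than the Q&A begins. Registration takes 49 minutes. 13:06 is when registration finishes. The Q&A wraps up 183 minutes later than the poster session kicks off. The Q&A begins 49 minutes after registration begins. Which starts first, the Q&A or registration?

registration

Registration starts at 13:06 − 49 min = 12:17.
The Q&A starts at 12:17 + 49 min = 13:06.
The Q&A starts at 13:06 and registration starts at 12:17, so registration is first.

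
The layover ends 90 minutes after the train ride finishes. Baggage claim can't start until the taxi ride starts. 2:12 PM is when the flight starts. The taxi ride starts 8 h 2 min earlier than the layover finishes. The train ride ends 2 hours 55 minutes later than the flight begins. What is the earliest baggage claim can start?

The train ride ends at 2:12 PM + 175 min = 5:07 PM.
The layover ends at 5:07 PM + 90 min = 6:37 PM.
The taxi ride starts at 6:37 PM − 482 min = 10:35 AM.
Baggage claim is bounded by the taxi ride, so the earliest it can start is 10:35 AM.

10:35 AM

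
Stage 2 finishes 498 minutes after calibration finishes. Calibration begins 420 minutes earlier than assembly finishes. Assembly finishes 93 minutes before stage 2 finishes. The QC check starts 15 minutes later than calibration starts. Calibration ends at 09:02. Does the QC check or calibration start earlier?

calibration

Stage 2 ends at 09:02 + 498 min = 17:20.
Assembly ends at 17:20 − 93 min = 15:47.
Calibration starts at 15:47 − 420 min = 08:47.
The QC check starts at 08:47 + 15 min = 09:02.
The QC check starts at 09:02 and calibration starts at 08:47, so calibration is first.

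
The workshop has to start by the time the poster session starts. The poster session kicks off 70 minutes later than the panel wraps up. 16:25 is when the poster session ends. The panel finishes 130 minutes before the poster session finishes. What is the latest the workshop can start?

The panel ends at 16:25 − 130 min = 14:15.
The poster session starts at 14:15 + 70 min = 15:25.
The workshop is bounded by the poster session, so the latest it can start is 15:25.

15:25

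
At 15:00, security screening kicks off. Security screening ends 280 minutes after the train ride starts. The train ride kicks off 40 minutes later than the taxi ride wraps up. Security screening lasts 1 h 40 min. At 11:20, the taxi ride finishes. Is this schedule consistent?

Yes

The train ride starts at 11:20 + 40 min = 12:00.
Security screening ends at 12:00 + 280 min = 16:40.
Security screening starts at 16:40 − 100 min = 15:00.
That matches the stated 15:00, so the schedule is consistent.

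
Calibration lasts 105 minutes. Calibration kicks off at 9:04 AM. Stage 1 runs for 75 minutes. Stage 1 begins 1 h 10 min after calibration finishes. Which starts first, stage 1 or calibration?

Calibration ends at 9:04 AM + 105 min = 10:49 AM.
Stage 1 starts at 10:49 AM + 70 min = 11:59 AM.
Stage 1 starts at 11:59 AM and calibration starts at 9:04 AM, so calibration is first.

calibration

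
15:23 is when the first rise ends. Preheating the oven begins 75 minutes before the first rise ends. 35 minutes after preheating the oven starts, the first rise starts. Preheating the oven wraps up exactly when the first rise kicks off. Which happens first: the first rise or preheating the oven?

Preheating the oven starts at 15:23 − 75 min = 14:08.
The first rise starts at 14:08 + 35 min = 14:43.
The first rise starts at 14:43 and preheating the oven starts at 14:08, so preheating the oven is first.

preheating the oven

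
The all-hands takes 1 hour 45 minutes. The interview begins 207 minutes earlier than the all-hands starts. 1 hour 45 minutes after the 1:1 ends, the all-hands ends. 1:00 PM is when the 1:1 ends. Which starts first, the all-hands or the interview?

the interview

The all-hands ends at 1:00 PM + 105 min = 2:45 PM.
The all-hands starts at 2:45 PM − 105 min = 1:00 PM.
The interview starts at 1:00 PM − 207 min = 9:33 AM.
The all-hands starts at 1:00 PM and the interview starts at 9:33 AM, so the interview is first.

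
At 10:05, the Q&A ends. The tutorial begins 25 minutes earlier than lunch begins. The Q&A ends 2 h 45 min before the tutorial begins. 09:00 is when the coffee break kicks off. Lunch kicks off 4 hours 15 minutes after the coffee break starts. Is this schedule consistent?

Yes

Lunch starts at 09:00 + 255 min = 13:15.
The tutorial starts at 13:15 − 25 min = 12:50.
The Q&A ends at 12:50 − 165 min = 10:05.
That matches the stated 10:05, so the schedule is consistent.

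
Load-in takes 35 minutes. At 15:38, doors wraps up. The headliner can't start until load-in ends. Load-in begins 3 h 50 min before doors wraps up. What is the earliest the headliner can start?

Load-in starts at 15:38 − 230 min = 11:48.
Load-in ends at 11:48 + 35 min = 12:23.
The headliner is bounded by load-in, so the earliest it can start is 12:23.

12:23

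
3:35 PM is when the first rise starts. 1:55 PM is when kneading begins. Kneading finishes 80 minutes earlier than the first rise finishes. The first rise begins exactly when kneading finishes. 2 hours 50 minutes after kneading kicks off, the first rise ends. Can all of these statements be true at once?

The first rise ends at 1:55 PM + 170 min = 4:45 PM.
Kneading ends at 4:45 PM − 80 min = 3:25 PM.
So the first rise starts at 3:25 PM.
But the first rise is also said to start at 3:35 PM — a 10-minute conflict.

No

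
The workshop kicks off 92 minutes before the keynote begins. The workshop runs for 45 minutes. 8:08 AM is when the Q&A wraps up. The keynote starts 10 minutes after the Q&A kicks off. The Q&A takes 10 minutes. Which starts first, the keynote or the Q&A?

the Q&A

The Q&A starts at 8:08 AM − 10 min = 7:58 AM.
The keynote starts at 7:58 AM + 10 min = 8:08 AM.
The keynote starts at 8:08 AM and the Q&A starts at 7:58 AM, so the Q&A is first.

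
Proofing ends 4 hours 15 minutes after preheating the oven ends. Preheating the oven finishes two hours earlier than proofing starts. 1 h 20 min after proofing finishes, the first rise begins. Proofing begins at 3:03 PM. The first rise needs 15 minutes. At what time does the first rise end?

Preheating the oven ends at 3:03 PM − 120 min = 1:03 PM.
Proofing ends at 1:03 PM + 255 min = 5:18 PM.
The first rise starts at 5:18 PM + 80 min = 6:38 PM.
The first rise ends at 6:38 PM + 15 min = 6:53 PM.

6:53 PM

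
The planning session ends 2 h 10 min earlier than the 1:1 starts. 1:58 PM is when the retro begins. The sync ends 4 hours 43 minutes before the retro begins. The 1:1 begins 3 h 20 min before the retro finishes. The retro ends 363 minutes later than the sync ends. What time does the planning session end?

9:48 AM

The sync ends at 1:58 PM − 283 min = 9:15 AM.
The retro ends at 9:15 AM + 363 min = 3:18 PM.
The 1:1 starts at 3:18 PM − 200 min = 11:58 AM.
The planning session ends at 11:58 AM − 130 min = 9:48 AM.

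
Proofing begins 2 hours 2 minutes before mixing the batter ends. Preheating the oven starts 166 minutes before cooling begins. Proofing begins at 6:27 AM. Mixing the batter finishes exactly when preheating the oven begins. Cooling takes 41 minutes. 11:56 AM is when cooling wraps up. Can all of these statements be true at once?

Yes

Cooling starts at 11:56 AM − 41 min = 11:15 AM.
Preheating the oven starts at 11:15 AM − 166 min = 8:29 AM.
So mixing the batter ends at 8:29 AM.
Proofing starts at 8:29 AM − 122 min = 6:27 AM.
That matches the stated 6:27 AM, so the schedule is consistent.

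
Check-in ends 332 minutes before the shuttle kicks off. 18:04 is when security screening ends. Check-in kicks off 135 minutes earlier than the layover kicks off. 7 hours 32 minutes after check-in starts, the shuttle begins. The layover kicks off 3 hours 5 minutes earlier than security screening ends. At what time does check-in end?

The layover starts at 18:04 − 185 min = 14:59.
Check-in starts at 14:59 − 135 min = 12:44.
The shuttle starts at 12:44 + 452 min = 20:16.
Check-in ends at 20:16 − 332 min = 14:44.

14:44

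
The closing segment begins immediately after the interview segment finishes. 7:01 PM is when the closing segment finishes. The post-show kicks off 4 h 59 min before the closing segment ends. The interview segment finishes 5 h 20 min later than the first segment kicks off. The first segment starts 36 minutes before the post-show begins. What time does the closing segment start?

6:46 PM

The post-show starts at 7:01 PM − 299 min = 2:02 PM.
The first segment starts at 2:02 PM − 36 min = 1:26 PM.
The interview segment ends at 1:26 PM + 320 min = 6:46 PM.
So the closing segment starts at 6:46 PM.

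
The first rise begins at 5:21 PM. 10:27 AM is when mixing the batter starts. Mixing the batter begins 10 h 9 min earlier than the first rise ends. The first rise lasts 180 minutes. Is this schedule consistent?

The first rise ends at 5:21 PM + 180 min = 8:21 PM.
Mixing the batter starts at 8:21 PM − 609 min = 10:12 AM.
But mixing the batter is also said to start at 10:27 AM — a 15-minute conflict.

No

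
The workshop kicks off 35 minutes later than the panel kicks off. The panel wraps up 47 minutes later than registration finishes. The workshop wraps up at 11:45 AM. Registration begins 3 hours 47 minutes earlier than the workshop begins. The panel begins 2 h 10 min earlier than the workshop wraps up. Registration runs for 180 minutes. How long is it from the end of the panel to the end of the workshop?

The panel starts at 11:45 AM − 130 min = 9:35 AM.
The workshop starts at 9:35 AM + 35 min = 10:10 AM.
Registration starts at 10:10 AM − 227 min = 6:23 AM.
Registration ends at 6:23 AM + 180 min = 9:23 AM.
The panel ends at 9:23 AM + 47 min = 10:10 AM.
From 10:10 AM to 11:45 AM is 1 h 35 min.

1 h 35 min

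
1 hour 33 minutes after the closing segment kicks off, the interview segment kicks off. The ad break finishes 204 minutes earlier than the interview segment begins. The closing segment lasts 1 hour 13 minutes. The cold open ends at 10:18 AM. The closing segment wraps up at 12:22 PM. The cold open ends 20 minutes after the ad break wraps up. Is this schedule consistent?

The closing segment starts at 12:22 PM − 73 min = 11:09 AM.
The interview segment starts at 11:09 AM + 93 min = 12:42 PM.
The ad break ends at 12:42 PM − 204 min = 9:18 AM.
The cold open ends at 9:18 AM + 20 min = 9:38 AM.
But the cold open is also said to end at 10:18 AM — a 40-minute conflict.

No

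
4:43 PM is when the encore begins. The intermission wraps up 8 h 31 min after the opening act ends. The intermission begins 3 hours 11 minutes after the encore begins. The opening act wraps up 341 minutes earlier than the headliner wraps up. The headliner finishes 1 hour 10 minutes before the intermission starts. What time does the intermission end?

9:34 PM

The intermission starts at 4:43 PM + 191 min = 7:54 PM.
The headliner ends at 7:54 PM − 70 min = 6:44 PM.
The opening act ends at 6:44 PM − 341 min = 1:03 PM.
The intermission ends at 1:03 PM + 511 min = 9:34 PM.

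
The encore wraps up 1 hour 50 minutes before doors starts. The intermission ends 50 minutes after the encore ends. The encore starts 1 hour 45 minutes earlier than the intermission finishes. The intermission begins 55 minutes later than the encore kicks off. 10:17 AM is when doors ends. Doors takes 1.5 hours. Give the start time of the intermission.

6:57 AM

Doors starts at 10:17 AM − 90 min = 8:47 AM.
The encore ends at 8:47 AM − 110 min = 6:57 AM.
The intermission ends at 6:57 AM + 50 min = 7:47 AM.
The encore starts at 7:47 AM − 105 min = 6:02 AM.
The intermission starts at 6:02 AM + 55 min = 6:57 AM.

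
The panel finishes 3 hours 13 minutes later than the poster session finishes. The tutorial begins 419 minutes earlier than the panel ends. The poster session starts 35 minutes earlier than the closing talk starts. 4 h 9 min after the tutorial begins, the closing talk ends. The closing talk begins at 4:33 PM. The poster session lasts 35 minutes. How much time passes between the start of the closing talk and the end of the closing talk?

23 minutes

The poster session starts at 4:33 PM − 35 min = 3:58 PM.
The poster session ends at 3:58 PM + 35 min = 4:33 PM.
The panel ends at 4:33 PM + 193 min = 7:46 PM.
The tutorial starts at 7:46 PM − 419 min = 12:47 PM.
The closing talk ends at 12:47 PM + 249 min = 4:56 PM.
From 4:33 PM to 4:56 PM is 23 minutes.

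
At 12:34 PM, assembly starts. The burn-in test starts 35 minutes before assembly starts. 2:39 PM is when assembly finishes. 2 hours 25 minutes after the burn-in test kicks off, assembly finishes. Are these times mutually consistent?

The burn-in test starts at 12:34 PM − 35 min = 11:59 AM.
Assembly ends at 11:59 AM + 145 min = 2:24 PM.
But assembly is also said to end at 2:39 PM — a 15-minute conflict.

No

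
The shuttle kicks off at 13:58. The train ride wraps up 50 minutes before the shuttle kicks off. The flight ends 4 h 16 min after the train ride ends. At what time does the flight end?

17:24

The train ride ends at 13:58 − 50 min = 13:08.
The flight ends at 13:08 + 256 min = 17:24.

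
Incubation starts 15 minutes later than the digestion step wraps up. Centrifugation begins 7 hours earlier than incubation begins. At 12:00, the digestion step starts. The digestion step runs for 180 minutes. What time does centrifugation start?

08:15

The digestion step ends at 12:00 + 180 min = 15:00.
Incubation starts at 15:00 + 15 min = 15:15.
Centrifugation starts at 15:15 − 420 min = 08:15.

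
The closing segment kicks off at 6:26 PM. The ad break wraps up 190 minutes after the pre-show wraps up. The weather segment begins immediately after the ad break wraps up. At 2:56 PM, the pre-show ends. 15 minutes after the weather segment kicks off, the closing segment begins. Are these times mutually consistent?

The ad break ends at 2:56 PM + 190 min = 6:06 PM.
So the weather segment starts at 6:06 PM.
The closing segment starts at 6:06 PM + 15 min = 6:21 PM.
But the closing segment is also said to start at 6:26 PM — a 5-minute conflict.

No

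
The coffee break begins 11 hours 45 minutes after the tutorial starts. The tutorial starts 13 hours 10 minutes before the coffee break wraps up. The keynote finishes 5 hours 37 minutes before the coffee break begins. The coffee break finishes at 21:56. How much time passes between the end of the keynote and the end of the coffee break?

7 h 2 min

The tutorial starts at 21:56 − 790 min = 08:46.
The coffee break starts at 08:46 + 705 min = 20:31.
The keynote ends at 20:31 − 337 min = 14:54.
From 14:54 to 21:56 is 7 h 2 min.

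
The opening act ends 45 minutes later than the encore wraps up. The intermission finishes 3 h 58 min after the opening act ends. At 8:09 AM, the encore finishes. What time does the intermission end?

The opening act ends at 8:09 AM + 45 min = 8:54 AM.
The intermission ends at 8:54 AM + 238 min = 12:52 PM.

12:52 PM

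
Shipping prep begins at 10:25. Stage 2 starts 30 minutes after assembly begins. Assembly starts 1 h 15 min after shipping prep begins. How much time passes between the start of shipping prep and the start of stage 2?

105 minutes

Assembly starts at 10:25 + 75 min = 11:40.
Stage 2 starts at 11:40 + 30 min = 12:10.
From 10:25 to 12:10 is 105 minutes.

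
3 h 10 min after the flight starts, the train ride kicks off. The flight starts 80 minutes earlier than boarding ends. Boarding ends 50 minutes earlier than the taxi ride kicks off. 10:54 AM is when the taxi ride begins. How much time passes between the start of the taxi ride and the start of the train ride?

Boarding ends at 10:54 AM − 50 min = 10:04 AM.
The flight starts at 10:04 AM − 80 min = 8:44 AM.
The train ride starts at 8:44 AM + 190 min = 11:54 AM.
From 10:54 AM to 11:54 AM is 1 hour.

1 hour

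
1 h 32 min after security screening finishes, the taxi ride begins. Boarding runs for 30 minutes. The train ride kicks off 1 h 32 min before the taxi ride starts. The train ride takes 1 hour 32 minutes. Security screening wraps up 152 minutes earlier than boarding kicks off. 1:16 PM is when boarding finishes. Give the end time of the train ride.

11:46 AM

Boarding starts at 1:16 PM − 30 min = 12:46 PM.
Security screening ends at 12:46 PM − 152 min = 10:14 AM.
The taxi ride starts at 10:14 AM + 92 min = 11:46 AM.
The train ride starts at 11:46 AM − 92 min = 10:14 AM.
The train ride ends at 10:14 AM + 92 min = 11:46 AM.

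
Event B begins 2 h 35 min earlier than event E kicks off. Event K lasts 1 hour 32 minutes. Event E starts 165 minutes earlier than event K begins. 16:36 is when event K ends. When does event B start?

Event K starts at 16:36 − 92 min = 15:04.
Event E starts at 15:04 − 165 min = 12:19.
Event B starts at 12:19 − 155 min = 09:44.

09:44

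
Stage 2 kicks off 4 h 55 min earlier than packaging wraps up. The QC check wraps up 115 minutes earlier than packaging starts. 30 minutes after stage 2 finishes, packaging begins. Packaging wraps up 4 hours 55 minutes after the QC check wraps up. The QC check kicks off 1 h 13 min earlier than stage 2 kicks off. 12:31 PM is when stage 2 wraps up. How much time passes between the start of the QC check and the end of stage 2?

Packaging starts at 12:31 PM + 30 min = 1:01 PM.
The QC check ends at 1:01 PM − 115 min = 11:06 AM.
Packaging ends at 11:06 AM + 295 min = 4:01 PM.
Stage 2 starts at 4:01 PM − 295 min = 11:06 AM.
The QC check starts at 11:06 AM − 73 min = 9:53 AM.
From 9:53 AM to 12:31 PM is 2 hours 38 minutes.

2 hours 38 minutes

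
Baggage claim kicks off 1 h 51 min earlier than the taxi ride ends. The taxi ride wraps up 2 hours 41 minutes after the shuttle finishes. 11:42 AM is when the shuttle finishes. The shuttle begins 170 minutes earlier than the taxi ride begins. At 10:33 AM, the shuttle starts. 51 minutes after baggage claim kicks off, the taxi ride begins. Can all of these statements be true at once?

The taxi ride ends at 11:42 AM + 161 min = 2:23 PM.
Baggage claim starts at 2:23 PM − 111 min = 12:32 PM.
The taxi ride starts at 12:32 PM + 51 min = 1:23 PM.
The shuttle starts at 1:23 PM − 170 min = 10:33 AM.
That matches the stated 10:33 AM, so the schedule is consistent.

Yes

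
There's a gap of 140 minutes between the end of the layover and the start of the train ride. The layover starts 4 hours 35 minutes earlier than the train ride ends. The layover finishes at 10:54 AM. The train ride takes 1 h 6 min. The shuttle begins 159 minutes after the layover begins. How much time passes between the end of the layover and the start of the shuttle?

The train ride starts at 10:54 AM + 140 min = 1:14 PM.
The train ride ends at 1:14 PM + 66 min = 2:20 PM.
The layover starts at 2:20 PM − 275 min = 9:45 AM.
The shuttle starts at 9:45 AM + 159 min = 12:24 PM.
From 10:54 AM to 12:24 PM is an hour and a half.

an hour and a half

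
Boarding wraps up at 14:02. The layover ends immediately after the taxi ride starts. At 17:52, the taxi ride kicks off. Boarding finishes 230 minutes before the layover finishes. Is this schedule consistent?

Yes

The layover ends at 17:52.
Boarding ends at 17:52 − 230 min = 14:02.
That matches the stated 14:02, so the schedule is consistent.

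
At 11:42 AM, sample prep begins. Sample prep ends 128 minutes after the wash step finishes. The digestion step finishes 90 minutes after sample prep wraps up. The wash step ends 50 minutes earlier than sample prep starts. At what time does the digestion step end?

The wash step ends at 11:42 AM − 50 min = 10:52 AM.
Sample prep ends at 10:52 AM + 128 min = 1:00 PM.
The digestion step ends at 1:00 PM + 90 min = 2:30 PM.

2:30 PM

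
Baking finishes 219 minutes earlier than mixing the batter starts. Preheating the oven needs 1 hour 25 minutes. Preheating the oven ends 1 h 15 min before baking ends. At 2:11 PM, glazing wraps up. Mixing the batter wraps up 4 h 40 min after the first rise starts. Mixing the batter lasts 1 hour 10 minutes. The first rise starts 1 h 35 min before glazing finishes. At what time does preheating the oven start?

The first rise starts at 2:11 PM − 95 min = 12:36 PM.
Mixing the batter ends at 12:36 PM + 280 min = 5:16 PM.
Mixing the batter starts at 5:16 PM − 70 min = 4:06 PM.
Baking ends at 4:06 PM − 219 min = 12:27 PM.
Preheating the oven ends at 12:27 PM − 75 min = 11:12 AM.
Preheating the oven starts at 11:12 AM − 85 min = 9:47 AM.

9:47 AM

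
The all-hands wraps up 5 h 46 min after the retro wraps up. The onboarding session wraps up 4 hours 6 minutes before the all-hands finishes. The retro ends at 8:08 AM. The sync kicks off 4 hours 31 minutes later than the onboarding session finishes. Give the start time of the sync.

2:19 PM

The all-hands ends at 8:08 AM + 346 min = 1:54 PM.
The onboarding session ends at 1:54 PM − 246 min = 9:48 AM.
The sync starts at 9:48 AM + 271 min = 2:19 PM.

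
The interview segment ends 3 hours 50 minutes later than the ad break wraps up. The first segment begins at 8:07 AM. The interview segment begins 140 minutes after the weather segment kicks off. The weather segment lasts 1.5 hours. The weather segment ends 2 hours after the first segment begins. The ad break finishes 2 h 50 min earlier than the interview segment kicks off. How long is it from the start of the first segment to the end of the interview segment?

The weather segment ends at 8:07 AM + 120 min = 10:07 AM.
The weather segment starts at 10:07 AM − 90 min = 8:37 AM.
The interview segment starts at 8:37 AM + 140 min = 10:57 AM.
The ad break ends at 10:57 AM − 170 min = 8:07 AM.
The interview segment ends at 8:07 AM + 230 min = 11:57 AM.
From 8:07 AM to 11:57 AM is 230 minutes.

230 minutes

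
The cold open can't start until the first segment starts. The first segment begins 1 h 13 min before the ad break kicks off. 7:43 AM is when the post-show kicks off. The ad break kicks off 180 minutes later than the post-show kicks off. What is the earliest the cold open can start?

The ad break starts at 7:43 AM + 180 min = 10:43 AM.
The first segment starts at 10:43 AM − 73 min = 9:30 AM.
The cold open is bounded by the first segment, so the earliest it can start is 9:30 AM.

9:30 AM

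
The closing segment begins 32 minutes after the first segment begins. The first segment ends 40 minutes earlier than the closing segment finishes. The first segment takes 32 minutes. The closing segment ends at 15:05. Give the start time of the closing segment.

The first segment ends at 15:05 − 40 min = 14:25.
The first segment starts at 14:25 − 32 min = 13:53.
The closing segment starts at 13:53 + 32 min = 14:25.

14:25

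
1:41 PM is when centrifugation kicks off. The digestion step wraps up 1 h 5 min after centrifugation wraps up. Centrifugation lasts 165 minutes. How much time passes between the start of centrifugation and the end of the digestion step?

230 minutes

Centrifugation ends at 1:41 PM + 165 min = 4:26 PM.
The digestion step ends at 4:26 PM + 65 min = 5:31 PM.
From 1:41 PM to 5:31 PM is 230 minutes.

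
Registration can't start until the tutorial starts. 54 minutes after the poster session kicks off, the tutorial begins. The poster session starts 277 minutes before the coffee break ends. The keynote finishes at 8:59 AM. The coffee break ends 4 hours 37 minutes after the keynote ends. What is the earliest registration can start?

The coffee break ends at 8:59 AM + 277 min = 1:36 PM.
The poster session starts at 1:36 PM − 277 min = 8:59 AM.
The tutorial starts at 8:59 AM + 54 min = 9:53 AM.
Registration is bounded by the tutorial, so the earliest it can start is 9:53 AM.

9:53 AM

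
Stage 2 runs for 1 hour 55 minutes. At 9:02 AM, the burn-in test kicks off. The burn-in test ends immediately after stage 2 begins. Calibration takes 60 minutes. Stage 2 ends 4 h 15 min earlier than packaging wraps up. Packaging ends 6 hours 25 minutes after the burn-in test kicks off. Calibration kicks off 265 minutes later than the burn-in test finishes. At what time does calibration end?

Packaging ends at 9:02 AM + 385 min = 3:27 PM.
Stage 2 ends at 3:27 PM − 255 min = 11:12 AM.
Stage 2 starts at 11:12 AM − 115 min = 9:17 AM.
So the burn-in test ends at 9:17 AM.
Calibration starts at 9:17 AM + 265 min = 1:42 PM.
Calibration ends at 1:42 PM + 60 min = 2:42 PM.

2:42 PM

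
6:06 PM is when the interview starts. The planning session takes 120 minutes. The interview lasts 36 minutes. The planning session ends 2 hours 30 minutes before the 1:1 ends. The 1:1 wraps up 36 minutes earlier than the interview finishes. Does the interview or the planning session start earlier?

the planning session

The interview ends at 6:06 PM + 36 min = 6:42 PM.
The 1:1 ends at 6:42 PM − 36 min = 6:06 PM.
The planning session ends at 6:06 PM − 150 min = 3:36 PM.
The planning session starts at 3:36 PM − 120 min = 1:36 PM.
The interview starts at 6:06 PM and the planning session starts at 1:36 PM, so the planning session is first.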